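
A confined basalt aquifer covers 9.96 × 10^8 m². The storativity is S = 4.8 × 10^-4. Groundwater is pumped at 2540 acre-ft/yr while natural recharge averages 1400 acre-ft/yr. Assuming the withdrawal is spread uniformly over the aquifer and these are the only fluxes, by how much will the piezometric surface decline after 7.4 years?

Net abstraction = 2540 − 1400 = 1140 acre-ft/yr
Q_net = 1140 acre-ft/yr = 3853 m³/d
t = 7.4 years = 2701 d
ΔV = Q × t = 3853 m³/d × 2701 d = 1.041 × 10^7 m³
Δh = ΔV / (S × A) = 1.041 × 10^7 / (4.8 × 10^-4 × 9.96 × 10^8) = 21.77 m

Δh ≈ 21.8 m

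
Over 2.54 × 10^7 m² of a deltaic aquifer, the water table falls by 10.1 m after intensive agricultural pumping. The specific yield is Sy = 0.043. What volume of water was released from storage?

ΔV ≈ 1.1 × 10^7 m³

ΔV = Sy × A × Δh = 0.043 × 2.54 × 10^7 m² × 10.1 m = 1.103 × 10^7 m³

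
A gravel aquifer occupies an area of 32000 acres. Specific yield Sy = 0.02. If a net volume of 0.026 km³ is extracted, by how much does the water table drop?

Δh ≈ 10 m

A = 32000 acres = 1.295 × 10^8 m²
ΔV = 0.026 km³ = 2.6 × 10^7 m³
Δh = ΔV / (Sy × A) = 2.6 × 10^7 m³ / (0.02 × 1.295 × 10^8 m²) = 10.04 m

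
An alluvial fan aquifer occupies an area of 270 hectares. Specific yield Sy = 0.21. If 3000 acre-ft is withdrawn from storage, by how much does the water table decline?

Δh ≈ 6.53 m

A = 270 hectares = 2.7 × 10^6 m²
ΔV = 3000 acre-ft = 3.7 × 10^6 m³
Δh = ΔV / (Sy × A) = 3.7 × 10^6 m³ / (0.21 × 2.7 × 10^6 m²) = 6.526 m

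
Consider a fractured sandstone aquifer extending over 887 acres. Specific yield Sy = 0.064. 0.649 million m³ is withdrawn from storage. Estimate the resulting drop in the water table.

Δh ≈ 2.83 m

A = 887 acres = 3.59 × 10^6 m²
ΔV = 0.649 million m³ = 6.49 × 10^5 m³
Δh = ΔV / (Sy × A) = 6.49 × 10^5 m³ / (0.064 × 3.59 × 10^6 m²) = 2.825 m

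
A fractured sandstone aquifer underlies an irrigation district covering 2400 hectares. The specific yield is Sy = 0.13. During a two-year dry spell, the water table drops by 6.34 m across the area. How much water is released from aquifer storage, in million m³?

A = 2400 hectares = 2.4 × 10^7 m²
ΔV = Sy × A × Δh = 0.13 × 2.4 × 10^7 m² × 6.34 m = 1.978 × 10^7 m³
ΔV = 1.978 × 10^7 m³ = 19.78 million m³

ΔV ≈ 19.8 million m³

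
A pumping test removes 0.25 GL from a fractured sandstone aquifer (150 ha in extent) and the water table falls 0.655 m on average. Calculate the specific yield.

A = 150 ha = 1.5 × 10^6 m²
ΔV = 0.25 GL = 2.5 × 10^5 m³
Sy = ΔV / (A × Δh) = 2.5 × 10^5 m³ / (1.5 × 10^6 m² × 0.655 m) = 0.2545

Sy ≈ 0.25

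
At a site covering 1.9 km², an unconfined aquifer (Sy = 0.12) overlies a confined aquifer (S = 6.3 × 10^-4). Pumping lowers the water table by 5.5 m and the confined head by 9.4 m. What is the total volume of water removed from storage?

A = 1.9 km² = 1.9 × 10^6 m²
Unconfined: ΔV_u = Sy × A × Δh_u = 0.12 × 1.9 × 10^6 × 5.5 = 1.254 × 10^6 m³
Confined: ΔV_c = S × A × Δh_c = 6.3 × 10^-4 × 1.9 × 10^6 × 9.4 = 11250 m³
Total ΔV = 1.254 × 10^6 + 11250 = 1.265 × 10^6 m³

ΔV ≈ 1.27 × 10^6 m³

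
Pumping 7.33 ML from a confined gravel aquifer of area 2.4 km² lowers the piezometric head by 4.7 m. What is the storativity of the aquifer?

S ≈ 6.5 × 10^-4

A = 2.4 km² = 2.4 × 10^6 m²
ΔV = 7.33 ML = 7330 m³
S = ΔV / (A × Δh) = 7330 m³ / (2.4 × 10^6 m² × 4.7 m) = 6.498 × 10^-4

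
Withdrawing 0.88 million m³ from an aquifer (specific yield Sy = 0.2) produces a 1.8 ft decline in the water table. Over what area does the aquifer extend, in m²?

A ≈ 8.02 × 10^6 m²

Δh = 1.8 ft = 0.5486 m
ΔV = 0.88 million m³ = 8.8 × 10^5 m³
A = ΔV / (Sy × Δh) = 8.8 × 10^5 / (0.2 × 0.5486) = 8.02 × 10^6 m²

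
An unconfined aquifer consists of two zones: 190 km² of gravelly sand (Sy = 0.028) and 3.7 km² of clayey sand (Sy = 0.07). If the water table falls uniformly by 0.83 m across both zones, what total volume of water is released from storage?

ΔV ≈ 4.63 × 10^6 m³

A₁ = 190 km² = 1.9 × 10^8 m²; A₂ = 3.7 km² = 3.7 × 10^6 m²
ΔV₁ = 0.028 × 1.9 × 10^8 × 0.83 = 4.416 × 10^6 m³
ΔV₂ = 0.07 × 3.7 × 10^6 × 0.83 = 2.15 × 10^5 m³
ΔV = ΔV₁ + ΔV₂ = 4.631 × 10^6 m³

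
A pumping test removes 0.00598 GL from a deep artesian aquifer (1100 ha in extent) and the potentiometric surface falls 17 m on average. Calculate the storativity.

S ≈ 3.2 × 10^-5

A = 1100 ha = 1.1 × 10^7 m²
ΔV = 0.00598 GL = 5980 m³
S = ΔV / (A × Δh) = 5980 m³ / (1.1 × 10^7 m² × 17 m) = 3.198 × 10^-5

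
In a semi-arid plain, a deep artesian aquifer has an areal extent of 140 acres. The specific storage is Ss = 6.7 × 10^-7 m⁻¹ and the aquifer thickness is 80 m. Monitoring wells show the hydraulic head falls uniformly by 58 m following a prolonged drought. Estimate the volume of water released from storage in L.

ΔV ≈ 1.76 × 10^6 L

S = Ss × b = 6.7 × 10^-7 m⁻¹ × 80 m = 5.36 × 10^-5
A = 140 acres = 5.666 × 10^5 m²
ΔV = S × A × Δh = 5.36 × 10^-5 × 5.666 × 10^5 m² × 58 m = 1761 m³
ΔV = 1761 m³ = 1.761 × 10^6 L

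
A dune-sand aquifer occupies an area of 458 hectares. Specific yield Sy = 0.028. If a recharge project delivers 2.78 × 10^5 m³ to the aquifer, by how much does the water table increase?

A = 458 hectares = 4.58 × 10^6 m²
Δh = ΔV / (Sy × A) = 2.78 × 10^5 m³ / (0.028 × 4.58 × 10^6 m²) = 2.168 m

Δh ≈ 2.17 m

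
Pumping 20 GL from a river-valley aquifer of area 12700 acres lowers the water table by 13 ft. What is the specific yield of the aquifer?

Sy ≈ 0.098

A = 12700 acres = 5.14 × 10^7 m²
Δh = 13 ft = 3.962 m
ΔV = 20 GL = 2 × 10^7 m³
Sy = ΔV / (A × Δh) = 2 × 10^7 m³ / (5.14 × 10^7 m² × 3.962 m) = 0.09821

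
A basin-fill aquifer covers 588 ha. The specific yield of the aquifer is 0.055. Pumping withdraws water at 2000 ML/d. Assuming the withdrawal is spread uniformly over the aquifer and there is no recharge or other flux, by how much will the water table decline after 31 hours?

Δh ≈ 7.99 m

A = 588 ha = 5.88 × 10^6 m²
Q = 2000 ML/d = 2 × 10^6 m³/d
t = 31 hours = 1.292 d
ΔV = Q × t = 2 × 10^6 m³/d × 1.292 d = 2.583 × 10^6 m³
Δh = ΔV / (Sy × A) = 2.583 × 10^6 / (0.055 × 5.88 × 10^6) = 7.988 m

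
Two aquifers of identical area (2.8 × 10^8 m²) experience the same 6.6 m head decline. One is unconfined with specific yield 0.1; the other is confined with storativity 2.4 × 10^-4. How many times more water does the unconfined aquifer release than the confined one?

Unconfined: ΔV_u = Sy × A × Δh = 0.1 × 2.8 × 10^8 × 6.6 = 1.848 × 10^8 m³
Confined: ΔV_c = S × A × Δh = 2.4 × 10^-4 × 2.8 × 10^8 × 6.6 = 4.435 × 10^5 m³
Ratio = ΔV_u / ΔV_c = Sy / S = 0.1 / 2.4 × 10^-4 = 416.7

ΔV_u / ΔV_c ≈ 417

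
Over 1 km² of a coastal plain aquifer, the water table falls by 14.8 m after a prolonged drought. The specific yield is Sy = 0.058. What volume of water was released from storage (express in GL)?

A = 1 km² = 1 × 10^6 m²
ΔV = Sy × A × Δh = 0.058 × 1 × 10^6 m² × 14.8 m = 8.584 × 10^5 m³
ΔV = 8.584 × 10^5 m³ = 0.8584 GL

ΔV ≈ 0.858 GL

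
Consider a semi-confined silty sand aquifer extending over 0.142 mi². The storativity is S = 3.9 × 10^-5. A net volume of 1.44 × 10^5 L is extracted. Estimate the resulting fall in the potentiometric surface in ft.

A = 0.142 mi² = 3.678 × 10^5 m²
ΔV = 1.44 × 10^5 L = 144 m³
Δh = ΔV / (S × A) = 144 m³ / (3.9 × 10^-5 × 3.678 × 10^5 m²) = 10.04 m
Δh = 10.04 m = 32.94 ft

Δh ≈ 32.9 ft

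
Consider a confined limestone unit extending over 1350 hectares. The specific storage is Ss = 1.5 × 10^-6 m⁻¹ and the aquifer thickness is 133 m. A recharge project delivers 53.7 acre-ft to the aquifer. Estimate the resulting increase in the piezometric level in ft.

Δh ≈ 80.7 ft

S = Ss × b = 1.5 × 10^-6 m⁻¹ × 133 m = 1.995 × 10^-4
A = 1350 hectares = 1.35 × 10^7 m²
ΔV = 53.7 acre-ft = 66240 m³
Δh = ΔV / (S × A) = 66240 m³ / (1.995 × 10^-4 × 1.35 × 10^7 m²) = 24.59 m
Δh = 24.59 m = 80.69 ft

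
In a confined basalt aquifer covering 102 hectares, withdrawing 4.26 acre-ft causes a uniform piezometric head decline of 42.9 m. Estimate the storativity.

A = 102 hectares = 1.02 × 10^6 m²
ΔV = 4.26 acre-ft = 5255 m³
S = ΔV / (A × Δh) = 5255 m³ / (1.02 × 10^6 m² × 42.9 m) = 1.201 × 10^-4

S ≈ 1.2 × 10^-4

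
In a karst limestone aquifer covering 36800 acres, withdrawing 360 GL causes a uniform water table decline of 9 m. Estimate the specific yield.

A = 36800 acres = 1.489 × 10^8 m²
ΔV = 360 GL = 3.6 × 10^8 m³
Sy = ΔV / (A × Δh) = 3.6 × 10^8 m³ / (1.489 × 10^8 m² × 9 m) = 0.2686

Sy ≈ 0.27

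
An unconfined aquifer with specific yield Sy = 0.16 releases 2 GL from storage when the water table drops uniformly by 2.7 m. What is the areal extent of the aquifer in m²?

A ≈ 4.63 × 10^6 m²

ΔV = 2 GL = 2 × 10^6 m³
A = ΔV / (Sy × Δh) = 2 × 10^6 / (0.16 × 2.7) = 4.63 × 10^6 m²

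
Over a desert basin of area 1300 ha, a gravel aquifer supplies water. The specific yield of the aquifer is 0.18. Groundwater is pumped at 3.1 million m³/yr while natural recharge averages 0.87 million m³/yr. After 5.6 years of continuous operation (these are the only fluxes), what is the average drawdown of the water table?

Δh ≈ 5.34 m

A = 1300 ha = 1.3 × 10^7 m²
Net abstraction = 3.1 − 0.87 = 2.23 million m³/yr
Q_net = 2.23 million m³/yr = 6110 m³/d
t = 5.6 years = 2044 d
ΔV = Q × t = 6110 m³/d × 2044 d = 1.249 × 10^7 m³
Δh = ΔV / (Sy × A) = 1.249 × 10^7 / (0.18 × 1.3 × 10^7) = 5.337 m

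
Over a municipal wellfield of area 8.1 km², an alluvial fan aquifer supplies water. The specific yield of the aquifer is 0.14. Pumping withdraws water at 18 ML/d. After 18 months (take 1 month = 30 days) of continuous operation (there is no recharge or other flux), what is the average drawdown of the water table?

Δh ≈ 8.57 m

A = 8.1 km² = 8.1 × 10^6 m²
Q = 18 ML/d = 18000 m³/d
t = 18 months = 540 d
ΔV = Q × t = 18000 m³/d × 540 d = 9.72 × 10^6 m³
Δh = ΔV / (Sy × A) = 9.72 × 10^6 / (0.14 × 8.1 × 10^6) = 8.571 m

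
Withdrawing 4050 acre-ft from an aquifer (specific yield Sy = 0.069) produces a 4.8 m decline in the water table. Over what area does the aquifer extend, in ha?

ΔV = 4050 acre-ft = 4.996 × 10^6 m³
A = ΔV / (Sy × Δh) = 4.996 × 10^6 / (0.069 × 4.8) = 1.508 × 10^7 m²
A = 1.508 × 10^7 m² = 1508 ha

A ≈ 1510 ha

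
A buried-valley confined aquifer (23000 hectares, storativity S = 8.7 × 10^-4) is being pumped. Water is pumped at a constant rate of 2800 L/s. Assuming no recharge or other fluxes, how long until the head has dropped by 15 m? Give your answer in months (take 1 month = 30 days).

t ≈ 0.414 months

A = 23000 hectares = 2.3 × 10^8 m²
ΔV = S × A × Δh = 8.7 × 10^-4 × 2.3 × 10^8 × 15 = 3.002 × 10^6 m³
Q = 2800 L/s = 2.419 × 10^5 m³/d
t = ΔV / Q = 3.002 × 10^6 m³ / 2.419 × 10^5 m³/d = 12.41 d
t = 12.41 d ≈ 0.4136 months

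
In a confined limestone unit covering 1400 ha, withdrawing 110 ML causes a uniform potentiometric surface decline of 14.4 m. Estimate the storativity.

A = 1400 ha = 1.4 × 10^7 m²
ΔV = 110 ML = 1.1 × 10^5 m³
S = ΔV / (A × Δh) = 1.1 × 10^5 m³ / (1.4 × 10^7 m² × 14.4 m) = 5.456 × 10^-4

S ≈ 5.5 × 10^-4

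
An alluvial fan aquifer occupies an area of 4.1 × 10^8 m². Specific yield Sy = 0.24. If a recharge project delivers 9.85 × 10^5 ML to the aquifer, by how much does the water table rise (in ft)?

ΔV = 9.85 × 10^5 ML = 9.85 × 10^8 m³
Δh = ΔV / (Sy × A) = 9.85 × 10^8 m³ / (0.24 × 4.1 × 10^8 m²) = 10.01 m
Δh = 10.01 m = 32.84 ft

Δh ≈ 32.8 ft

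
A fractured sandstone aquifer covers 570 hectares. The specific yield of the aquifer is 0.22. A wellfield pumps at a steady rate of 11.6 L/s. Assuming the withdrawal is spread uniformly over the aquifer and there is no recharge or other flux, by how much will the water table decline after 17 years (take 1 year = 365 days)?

Δh ≈ 4.96 m

A = 570 hectares = 5.7 × 10^6 m²
Q = 11.6 L/s = 1002 m³/d
t = 17 years = 6205 d
ΔV = Q × t = 1002 m³/d × 6205 d = 6.219 × 10^6 m³
Δh = ΔV / (Sy × A) = 6.219 × 10^6 / (0.22 × 5.7 × 10^6) = 4.959 m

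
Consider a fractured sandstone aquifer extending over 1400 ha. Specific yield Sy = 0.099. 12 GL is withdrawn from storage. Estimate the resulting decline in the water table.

A = 1400 ha = 1.4 × 10^7 m²
ΔV = 12 GL = 1.2 × 10^7 m³
Δh = ΔV / (Sy × A) = 1.2 × 10^7 m³ / (0.099 × 1.4 × 10^7 m²) = 8.658 m

Δh ≈ 8.66 m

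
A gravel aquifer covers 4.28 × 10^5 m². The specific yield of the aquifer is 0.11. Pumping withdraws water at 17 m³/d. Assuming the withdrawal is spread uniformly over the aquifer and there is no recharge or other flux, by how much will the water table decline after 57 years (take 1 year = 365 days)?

t = 57 years = 20800 d
ΔV = Q × t = 17 m³/d × 20800 d = 3.537 × 10^5 m³
Δh = ΔV / (Sy × A) = 3.537 × 10^5 / (0.11 × 4.28 × 10^5) = 7.512 m

Δh ≈ 7.51 m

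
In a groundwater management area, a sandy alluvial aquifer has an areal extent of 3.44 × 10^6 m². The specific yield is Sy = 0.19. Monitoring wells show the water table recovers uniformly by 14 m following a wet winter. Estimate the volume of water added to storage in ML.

ΔV ≈ 9150 ML

ΔV = Sy × A × Δh = 0.19 × 3.44 × 10^6 m² × 14 m = 9.15 × 10^6 m³
ΔV = 9.15 × 10^6 m³ = 9150 ML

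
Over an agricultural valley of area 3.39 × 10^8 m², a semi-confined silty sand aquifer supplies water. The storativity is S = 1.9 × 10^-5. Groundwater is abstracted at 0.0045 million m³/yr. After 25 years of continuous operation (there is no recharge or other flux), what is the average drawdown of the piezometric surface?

Q = 0.0045 million m³/yr = 12.33 m³/d
t = 25 years = 9125 d
ΔV = Q × t = 12.33 m³/d × 9125 d = 1.125 × 10^5 m³
Δh = ΔV / (S × A) = 1.125 × 10^5 / (1.9 × 10^-5 × 3.39 × 10^8) = 17.47 m

Δh ≈ 17.5 m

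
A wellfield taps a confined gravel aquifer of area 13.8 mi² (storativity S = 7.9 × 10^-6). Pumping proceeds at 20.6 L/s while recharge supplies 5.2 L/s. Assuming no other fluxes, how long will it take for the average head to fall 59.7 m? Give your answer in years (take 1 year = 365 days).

t ≈ 0.0347 years

A = 13.8 mi² = 3.574 × 10^7 m²
ΔV = S × A × Δh = 7.9 × 10^-6 × 3.574 × 10^7 × 59.7 = 16860 m³
Net withdrawal = 20.6 − 5.2 = 15.4 L/s = 1331 m³/d
t = ΔV / Q = 16860 m³ / 1331 m³/d = 12.67 d
t = 12.67 d ≈ 0.03471 years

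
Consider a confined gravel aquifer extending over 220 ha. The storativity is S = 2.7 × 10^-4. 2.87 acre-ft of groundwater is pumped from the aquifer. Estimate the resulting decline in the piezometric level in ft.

A = 220 ha = 2.2 × 10^6 m²
ΔV = 2.87 acre-ft = 3540 m³
Δh = ΔV / (S × A) = 3540 m³ / (2.7 × 10^-4 × 2.2 × 10^6 m²) = 5.96 m
Δh = 5.96 m = 19.55 ft

Δh ≈ 19.6 ft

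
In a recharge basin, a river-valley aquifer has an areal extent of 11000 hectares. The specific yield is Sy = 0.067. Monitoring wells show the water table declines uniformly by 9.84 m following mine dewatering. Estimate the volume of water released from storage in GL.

A = 11000 hectares = 1.1 × 10^8 m²
ΔV = Sy × A × Δh = 0.067 × 1.1 × 10^8 m² × 9.84 m = 7.252 × 10^7 m³
ΔV = 7.252 × 10^7 m³ = 72.52 GL

ΔV ≈ 72.5 GL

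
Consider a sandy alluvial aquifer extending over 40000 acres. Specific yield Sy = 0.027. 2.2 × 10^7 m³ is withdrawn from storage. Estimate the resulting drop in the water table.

A = 40000 acres = 1.619 × 10^8 m²
Δh = ΔV / (Sy × A) = 2.2 × 10^7 m³ / (0.027 × 1.619 × 10^8 m²) = 5.034 m

Δh ≈ 5.03 m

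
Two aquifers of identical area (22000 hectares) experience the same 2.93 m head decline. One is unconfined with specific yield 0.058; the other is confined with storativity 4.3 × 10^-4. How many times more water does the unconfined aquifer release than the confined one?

A = 22000 hectares = 2.2 × 10^8 m²
Unconfined: ΔV_u = Sy × A × Δh = 0.058 × 2.2 × 10^8 × 2.93 = 3.739 × 10^7 m³
Confined: ΔV_c = S × A × Δh = 4.3 × 10^-4 × 2.2 × 10^8 × 2.93 = 2.772 × 10^5 m³
Ratio = ΔV_u / ΔV_c = Sy / S = 0.058 / 4.3 × 10^-4 = 134.9

ΔV_u / ΔV_c ≈ 135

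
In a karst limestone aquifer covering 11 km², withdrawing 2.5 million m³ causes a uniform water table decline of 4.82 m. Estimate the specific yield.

Sy ≈ 0.047

A = 11 km² = 1.1 × 10^7 m²
ΔV = 2.5 million m³ = 2.5 × 10^6 m³
Sy = ΔV / (A × Δh) = 2.5 × 10^6 m³ / (1.1 × 10^7 m² × 4.82 m) = 0.04715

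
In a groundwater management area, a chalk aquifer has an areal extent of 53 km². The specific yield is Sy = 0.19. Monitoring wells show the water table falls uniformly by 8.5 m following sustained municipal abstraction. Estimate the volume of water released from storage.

A = 53 km² = 5.3 × 10^7 m²
ΔV = Sy × A × Δh = 0.19 × 5.3 × 10^7 m² × 8.5 m = 8.559 × 10^7 m³

ΔV ≈ 8.56 × 10^7 m³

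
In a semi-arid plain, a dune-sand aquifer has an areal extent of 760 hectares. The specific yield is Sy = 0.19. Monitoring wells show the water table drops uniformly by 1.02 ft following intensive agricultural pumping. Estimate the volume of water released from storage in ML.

ΔV ≈ 449 ML

A = 760 hectares = 7.6 × 10^6 m²
Δh = 1.02 ft = 0.3109 m
ΔV = Sy × A × Δh = 0.19 × 7.6 × 10^6 m² × 0.3109 m = 4.489 × 10^5 m³
ΔV = 4.489 × 10^5 m³ = 448.9 ML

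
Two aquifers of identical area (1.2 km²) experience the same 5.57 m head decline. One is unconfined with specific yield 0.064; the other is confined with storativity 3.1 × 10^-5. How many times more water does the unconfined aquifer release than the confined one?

ΔV_u / ΔV_c ≈ 2060

A = 1.2 km² = 1.2 × 10^6 m²
Unconfined: ΔV_u = Sy × A × Δh = 0.064 × 1.2 × 10^6 × 5.57 = 4.278 × 10^5 m³
Confined: ΔV_c = S × A × Δh = 3.1 × 10^-5 × 1.2 × 10^6 × 5.57 = 207.2 m³
Ratio = ΔV_u / ΔV_c = Sy / S = 0.064 / 3.1 × 10^-5 = 2065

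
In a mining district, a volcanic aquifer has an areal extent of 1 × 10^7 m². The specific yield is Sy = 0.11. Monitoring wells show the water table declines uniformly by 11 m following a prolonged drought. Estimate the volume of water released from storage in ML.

ΔV ≈ 12100 ML

ΔV = Sy × A × Δh = 0.11 × 1 × 10^7 m² × 11 m = 1.21 × 10^7 m³
ΔV = 1.21 × 10^7 m³ = 12100 ML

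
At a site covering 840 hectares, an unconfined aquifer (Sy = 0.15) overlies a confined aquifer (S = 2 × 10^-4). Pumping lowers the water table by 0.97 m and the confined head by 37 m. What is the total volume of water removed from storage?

ΔV ≈ 1.28 × 10^6 m³

A = 840 hectares = 8.4 × 10^6 m²
Unconfined: ΔV_u = Sy × A × Δh_u = 0.15 × 8.4 × 10^6 × 0.97 = 1.222 × 10^6 m³
Confined: ΔV_c = S × A × Δh_c = 2 × 10^-4 × 8.4 × 10^6 × 37 = 62160 m³
Total ΔV = 1.222 × 10^6 + 62160 = 1.284 × 10^6 m³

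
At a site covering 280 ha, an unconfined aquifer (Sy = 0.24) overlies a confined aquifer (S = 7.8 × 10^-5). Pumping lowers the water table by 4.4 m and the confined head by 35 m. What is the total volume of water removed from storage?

A = 280 ha = 2.8 × 10^6 m²
Unconfined: ΔV_u = Sy × A × Δh_u = 0.24 × 2.8 × 10^6 × 4.4 = 2.957 × 10^6 m³
Confined: ΔV_c = S × A × Δh_c = 7.8 × 10^-5 × 2.8 × 10^6 × 35 = 7644 m³
Total ΔV = 2.957 × 10^6 + 7644 = 2.964 × 10^6 m³

ΔV ≈ 2.96 × 10^6 m³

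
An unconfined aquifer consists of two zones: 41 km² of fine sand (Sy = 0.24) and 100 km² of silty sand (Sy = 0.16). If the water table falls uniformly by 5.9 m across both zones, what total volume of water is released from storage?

A₁ = 41 km² = 4.1 × 10^7 m²; A₂ = 100 km² = 1 × 10^8 m²
ΔV₁ = 0.24 × 4.1 × 10^7 × 5.9 = 5.806 × 10^7 m³
ΔV₂ = 0.16 × 1 × 10^8 × 5.9 = 9.44 × 10^7 m³
ΔV = ΔV₁ + ΔV₂ = 1.525 × 10^8 m³

ΔV ≈ 1.52 × 10^8 m³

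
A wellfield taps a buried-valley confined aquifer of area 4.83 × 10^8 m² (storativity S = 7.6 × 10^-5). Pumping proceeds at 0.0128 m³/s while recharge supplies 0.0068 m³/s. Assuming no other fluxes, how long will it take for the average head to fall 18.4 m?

t ≈ 1300 days

ΔV = S × A × Δh = 7.6 × 10^-5 × 4.83 × 10^8 × 18.4 = 6.754 × 10^5 m³
Net withdrawal = 0.0128 − 0.0068 = 0.006 m³/s = 518.4 m³/d
t = ΔV / Q = 6.754 × 10^5 m³ / 518.4 m³/d = 1303 d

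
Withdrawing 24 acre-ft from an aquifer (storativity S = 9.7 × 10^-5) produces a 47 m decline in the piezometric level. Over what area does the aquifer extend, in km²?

ΔV = 24 acre-ft = 29600 m³
A = ΔV / (S × Δh) = 29600 / (9.7 × 10^-5 × 47) = 6.493 × 10^6 m²
A = 6.493 × 10^6 m² = 6.493 km²

A ≈ 6.49 km²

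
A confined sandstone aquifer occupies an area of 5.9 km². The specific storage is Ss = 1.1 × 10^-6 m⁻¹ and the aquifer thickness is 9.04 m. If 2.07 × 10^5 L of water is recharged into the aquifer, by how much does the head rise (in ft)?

S = Ss × b = 1.1 × 10^-6 m⁻¹ × 9.04 m = 9.944 × 10^-6
A = 5.9 km² = 5.9 × 10^6 m²
ΔV = 2.07 × 10^5 L = 207 m³
Δh = ΔV / (S × A) = 207 m³ / (9.944 × 10^-6 × 5.9 × 10^6 m²) = 3.528 m
Δh = 3.528 m = 11.58 ft

Δh ≈ 11.6 ft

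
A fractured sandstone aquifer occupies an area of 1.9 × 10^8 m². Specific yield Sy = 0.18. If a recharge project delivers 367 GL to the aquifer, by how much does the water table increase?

Δh ≈ 10.7 m

ΔV = 367 GL = 3.67 × 10^8 m³
Δh = ΔV / (Sy × A) = 3.67 × 10^8 m³ / (0.18 × 1.9 × 10^8 m²) = 10.73 m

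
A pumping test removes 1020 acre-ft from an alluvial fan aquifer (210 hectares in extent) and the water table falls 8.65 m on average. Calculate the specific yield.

A = 210 hectares = 2.1 × 10^6 m²
ΔV = 1020 acre-ft = 1.258 × 10^6 m³
Sy = ΔV / (A × Δh) = 1.258 × 10^6 m³ / (2.1 × 10^6 m² × 8.65 m) = 0.06926

Sy ≈ 0.069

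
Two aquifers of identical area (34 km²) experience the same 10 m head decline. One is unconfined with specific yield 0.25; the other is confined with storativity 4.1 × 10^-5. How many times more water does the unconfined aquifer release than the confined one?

ΔV_u / ΔV_c ≈ 6100

A = 34 km² = 3.4 × 10^7 m²
Unconfined: ΔV_u = Sy × A × Δh = 0.25 × 3.4 × 10^7 × 10 = 8.5 × 10^7 m³
Confined: ΔV_c = S × A × Δh = 4.1 × 10^-5 × 3.4 × 10^7 × 10 = 13940 m³
Ratio = ΔV_u / ΔV_c = Sy / S = 0.25 / 4.1 × 10^-5 = 6098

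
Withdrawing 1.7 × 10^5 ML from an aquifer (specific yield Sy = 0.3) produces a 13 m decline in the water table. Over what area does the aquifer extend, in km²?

ΔV = 1.7 × 10^5 ML = 1.7 × 10^8 m³
A = ΔV / (Sy × Δh) = 1.7 × 10^8 / (0.3 × 13) = 4.359 × 10^7 m²
A = 4.359 × 10^7 m² = 43.59 km²

A ≈ 43.6 km²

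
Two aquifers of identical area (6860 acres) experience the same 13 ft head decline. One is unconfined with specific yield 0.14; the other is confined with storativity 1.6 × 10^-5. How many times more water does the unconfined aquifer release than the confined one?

ΔV_u / ΔV_c ≈ 8750

A = 6860 acres = 2.776 × 10^7 m²
Δh = 13 ft = 3.962 m
Unconfined: ΔV_u = Sy × A × Δh = 0.14 × 2.776 × 10^7 × 3.962 = 1.54 × 10^7 m³
Confined: ΔV_c = S × A × Δh = 1.6 × 10^-5 × 2.776 × 10^7 × 3.962 = 1760 m³
Ratio = ΔV_u / ΔV_c = Sy / S = 0.14 / 1.6 × 10^-5 = 8750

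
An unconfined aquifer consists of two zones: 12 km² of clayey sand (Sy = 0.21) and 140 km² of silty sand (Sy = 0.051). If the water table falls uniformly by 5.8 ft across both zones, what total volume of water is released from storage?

A₁ = 12 km² = 1.2 × 10^7 m²; A₂ = 140 km² = 1.4 × 10^8 m²
Δh = 5.8 ft = 1.768 m
ΔV₁ = 0.21 × 1.2 × 10^7 × 1.768 = 4.455 × 10^6 m³
ΔV₂ = 0.051 × 1.4 × 10^8 × 1.768 = 1.262 × 10^7 m³
ΔV = ΔV₁ + ΔV₂ = 1.708 × 10^7 m³

ΔV ≈ 1.71 × 10^7 m³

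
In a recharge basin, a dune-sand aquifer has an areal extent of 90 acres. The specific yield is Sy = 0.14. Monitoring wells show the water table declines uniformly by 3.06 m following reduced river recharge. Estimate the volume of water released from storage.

ΔV ≈ 1.56 × 10^5 m³

A = 90 acres = 3.642 × 10^5 m²
ΔV = Sy × A × Δh = 0.14 × 3.642 × 10^5 m² × 3.06 m = 1.56 × 10^5 m³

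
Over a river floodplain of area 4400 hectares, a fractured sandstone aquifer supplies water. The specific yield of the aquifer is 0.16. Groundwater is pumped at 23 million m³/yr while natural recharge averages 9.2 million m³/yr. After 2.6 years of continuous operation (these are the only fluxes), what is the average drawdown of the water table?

Δh ≈ 5.1 m

A = 4400 hectares = 4.4 × 10^7 m²
Net abstraction = 23 − 9.2 = 13.8 million m³/yr
Q_net = 13.8 million m³/yr = 37810 m³/d
t = 2.6 years = 949 d
ΔV = Q × t = 37810 m³/d × 949 d = 3.588 × 10^7 m³
Δh = ΔV / (Sy × A) = 3.588 × 10^7 / (0.16 × 4.4 × 10^7) = 5.097 m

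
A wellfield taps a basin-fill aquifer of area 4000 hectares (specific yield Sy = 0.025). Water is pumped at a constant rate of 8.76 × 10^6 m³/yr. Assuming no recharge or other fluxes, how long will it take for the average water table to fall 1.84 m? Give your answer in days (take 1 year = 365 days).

t ≈ 76.7 days

A = 4000 hectares = 4 × 10^7 m²
ΔV = Sy × A × Δh = 0.025 × 4 × 10^7 × 1.84 = 1.84 × 10^6 m³
Q = 8.76 × 10^6 m³/yr = 24000 m³/d
t = ΔV / Q = 1.84 × 10^6 m³ / 24000 m³/d = 76.67 d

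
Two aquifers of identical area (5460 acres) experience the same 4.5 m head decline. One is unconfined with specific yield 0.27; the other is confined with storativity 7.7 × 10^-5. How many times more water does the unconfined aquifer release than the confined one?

A = 5460 acres = 2.21 × 10^7 m²
Unconfined: ΔV_u = Sy × A × Δh = 0.27 × 2.21 × 10^7 × 4.5 = 2.685 × 10^7 m³
Confined: ΔV_c = S × A × Δh = 7.7 × 10^-5 × 2.21 × 10^7 × 4.5 = 7656 m³
Ratio = ΔV_u / ΔV_c = Sy / S = 0.27 / 7.7 × 10^-5 = 3506

ΔV_u / ΔV_c ≈ 3510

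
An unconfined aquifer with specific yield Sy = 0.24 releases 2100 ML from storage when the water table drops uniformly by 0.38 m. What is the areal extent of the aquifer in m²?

A ≈ 2.3 × 10^7 m²

ΔV = 2100 ML = 2.1 × 10^6 m³
A = ΔV / (Sy × Δh) = 2.1 × 10^6 / (0.24 × 0.38) = 2.303 × 10^7 m²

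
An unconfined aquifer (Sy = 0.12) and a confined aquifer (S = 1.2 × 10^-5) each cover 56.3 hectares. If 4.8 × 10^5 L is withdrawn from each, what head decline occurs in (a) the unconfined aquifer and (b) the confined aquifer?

Δh_u ≈ 0.0071 m; Δh_c ≈ 71 m

A = 56.3 hectares = 5.63 × 10^5 m²
ΔV = 4.8 × 10^5 L = 480 m³
Unconfined: Δh_u = ΔV/(Sy·A) = 480/(0.12 × 5.63 × 10^5) = 0.007105 m
Confined: Δh_c = ΔV/(S·A) = 480/(1.2 × 10^-5 × 5.63 × 10^5) = 71.05 m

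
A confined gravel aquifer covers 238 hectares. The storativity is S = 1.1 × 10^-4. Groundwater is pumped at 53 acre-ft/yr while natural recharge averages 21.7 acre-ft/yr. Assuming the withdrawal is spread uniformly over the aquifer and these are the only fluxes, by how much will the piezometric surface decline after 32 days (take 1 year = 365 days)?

Δh ≈ 12.9 m

A = 238 hectares = 2.38 × 10^6 m²
Net abstraction = 53 − 21.7 = 31.3 acre-ft/yr
Q_net = 31.3 acre-ft/yr = 105.8 m³/d
ΔV = Q × t = 105.8 m³/d × 32 d = 3385 m³
Δh = ΔV / (S × A) = 3385 / (1.1 × 10^-4 × 2.38 × 10^6) = 12.93 m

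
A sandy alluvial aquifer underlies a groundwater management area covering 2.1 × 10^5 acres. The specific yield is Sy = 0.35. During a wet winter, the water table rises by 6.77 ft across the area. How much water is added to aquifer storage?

A = 2.1 × 10^5 acres = 8.498 × 10^8 m²
Δh = 6.77 ft = 2.063 m
ΔV = Sy × A × Δh = 0.35 × 8.498 × 10^8 m² × 2.063 m = 6.138 × 10^8 m³

ΔV ≈ 6.14 × 10^8 m³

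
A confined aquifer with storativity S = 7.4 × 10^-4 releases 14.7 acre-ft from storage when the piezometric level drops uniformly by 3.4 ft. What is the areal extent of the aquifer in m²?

A ≈ 2.36 × 10^7 m²

Δh = 3.4 ft = 1.036 m
ΔV = 14.7 acre-ft = 18130 m³
A = ΔV / (S × Δh) = 18130 / (7.4 × 10^-4 × 1.036) = 2.364 × 10^7 m²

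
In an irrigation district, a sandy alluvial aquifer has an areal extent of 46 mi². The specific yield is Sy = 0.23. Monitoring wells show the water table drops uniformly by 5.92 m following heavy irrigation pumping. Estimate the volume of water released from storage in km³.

A = 46 mi² = 1.191 × 10^8 m²
ΔV = Sy × A × Δh = 0.23 × 1.191 × 10^8 m² × 5.92 m = 1.622 × 10^8 m³
ΔV = 1.622 × 10^8 m³ = 0.1622 km³

ΔV ≈ 0.162 km³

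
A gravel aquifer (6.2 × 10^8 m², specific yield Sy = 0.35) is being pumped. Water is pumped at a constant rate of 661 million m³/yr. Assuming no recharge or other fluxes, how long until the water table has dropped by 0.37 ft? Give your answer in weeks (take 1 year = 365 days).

t ≈ 1.93 weeks

Δh = 0.37 ft = 0.1128 m
ΔV = Sy × A × Δh = 0.35 × 6.2 × 10^8 × 0.1128 = 2.447 × 10^7 m³
Q = 661 million m³/yr = 1.811 × 10^6 m³/d
t = ΔV / Q = 2.447 × 10^7 m³ / 1.811 × 10^6 m³/d = 13.51 d
t = 13.51 d ≈ 1.93 weeks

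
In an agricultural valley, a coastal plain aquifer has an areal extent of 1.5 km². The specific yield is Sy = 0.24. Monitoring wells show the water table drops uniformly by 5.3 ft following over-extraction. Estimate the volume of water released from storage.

A = 1.5 km² = 1.5 × 10^6 m²
Δh = 5.3 ft = 1.615 m
ΔV = Sy × A × Δh = 0.24 × 1.5 × 10^6 m² × 1.615 m = 5.816 × 10^5 m³

ΔV ≈ 5.82 × 10^5 m³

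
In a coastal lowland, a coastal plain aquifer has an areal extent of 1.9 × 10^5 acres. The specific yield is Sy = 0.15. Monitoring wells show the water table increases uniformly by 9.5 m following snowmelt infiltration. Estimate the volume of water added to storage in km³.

ΔV ≈ 1.1 km³

A = 1.9 × 10^5 acres = 7.689 × 10^8 m²
ΔV = Sy × A × Δh = 0.15 × 7.689 × 10^8 m² × 9.5 m = 1.096 × 10^9 m³
ΔV = 1.096 × 10^9 m³ = 1.096 km³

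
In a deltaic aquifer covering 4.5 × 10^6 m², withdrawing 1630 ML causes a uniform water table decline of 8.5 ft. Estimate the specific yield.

Sy ≈ 0.14

Δh = 8.5 ft = 2.591 m
ΔV = 1630 ML = 1.63 × 10^6 m³
Sy = ΔV / (A × Δh) = 1.63 × 10^6 m³ / (4.5 × 10^6 m² × 2.591 m) = 0.1398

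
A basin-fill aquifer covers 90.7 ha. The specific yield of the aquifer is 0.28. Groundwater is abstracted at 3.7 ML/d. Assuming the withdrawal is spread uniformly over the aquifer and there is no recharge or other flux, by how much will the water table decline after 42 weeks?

Δh ≈ 4.28 m

A = 90.7 ha = 9.07 × 10^5 m²
Q = 3.7 ML/d = 3700 m³/d
t = 42 weeks = 294 d
ΔV = Q × t = 3700 m³/d × 294 d = 1.088 × 10^6 m³
Δh = ΔV / (Sy × A) = 1.088 × 10^6 / (0.28 × 9.07 × 10^5) = 4.283 m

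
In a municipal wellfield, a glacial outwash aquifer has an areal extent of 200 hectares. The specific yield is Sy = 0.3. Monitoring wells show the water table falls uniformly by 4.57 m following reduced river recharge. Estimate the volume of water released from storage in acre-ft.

ΔV ≈ 2220 acre-ft

A = 200 hectares = 2 × 10^6 m²
ΔV = Sy × A × Δh = 0.3 × 2 × 10^6 m² × 4.57 m = 2.742 × 10^6 m³
ΔV = 2.742 × 10^6 m³ = 2223 acre-ft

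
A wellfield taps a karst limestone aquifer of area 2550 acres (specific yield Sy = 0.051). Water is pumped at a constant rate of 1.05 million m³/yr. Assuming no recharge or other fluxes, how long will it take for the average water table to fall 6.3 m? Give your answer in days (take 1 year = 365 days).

A = 2550 acres = 1.032 × 10^7 m²
ΔV = Sy × A × Δh = 0.051 × 1.032 × 10^7 × 6.3 = 3.316 × 10^6 m³
Q = 1.05 million m³/yr = 2877 m³/d
t = ΔV / Q = 3.316 × 10^6 m³ / 2877 m³/d = 1153 d

t ≈ 1150 days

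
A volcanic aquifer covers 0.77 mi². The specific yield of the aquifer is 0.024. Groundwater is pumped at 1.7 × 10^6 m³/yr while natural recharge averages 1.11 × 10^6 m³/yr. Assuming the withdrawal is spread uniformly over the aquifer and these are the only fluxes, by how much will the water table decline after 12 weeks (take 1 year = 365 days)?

A = 0.77 mi² = 1.994 × 10^6 m²
Net abstraction = 1.7 × 10^6 − 1.11 × 10^6 = 5.9 × 10^5 m³/yr
Q_net = 5.9 × 10^5 m³/yr = 1616 m³/d
t = 12 weeks = 84 d
ΔV = Q × t = 1616 m³/d × 84 d = 1.358 × 10^5 m³
Δh = ΔV / (Sy × A) = 1.358 × 10^5 / (0.024 × 1.994 × 10^6) = 2.837 m

Δh ≈ 2.84 m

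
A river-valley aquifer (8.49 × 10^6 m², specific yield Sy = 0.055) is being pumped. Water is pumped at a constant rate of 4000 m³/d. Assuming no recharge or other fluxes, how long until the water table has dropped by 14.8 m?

t ≈ 1730 days

ΔV = Sy × A × Δh = 0.055 × 8.49 × 10^6 × 14.8 = 6.911 × 10^6 m³
t = ΔV / Q = 6.911 × 10^6 m³ / 4000 m³/d = 1728 d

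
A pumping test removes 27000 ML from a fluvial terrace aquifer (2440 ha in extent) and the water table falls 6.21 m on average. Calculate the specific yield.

A = 2440 ha = 2.44 × 10^7 m²
ΔV = 27000 ML = 2.7 × 10^7 m³
Sy = ΔV / (A × Δh) = 2.7 × 10^7 m³ / (2.44 × 10^7 m² × 6.21 m) = 0.1782

Sy ≈ 0.18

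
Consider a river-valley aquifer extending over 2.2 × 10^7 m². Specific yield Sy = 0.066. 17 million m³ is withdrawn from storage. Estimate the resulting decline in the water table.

Δh ≈ 11.7 m

ΔV = 17 million m³ = 1.7 × 10^7 m³
Δh = ΔV / (Sy × A) = 1.7 × 10^7 m³ / (0.066 × 2.2 × 10^7 m²) = 11.71 m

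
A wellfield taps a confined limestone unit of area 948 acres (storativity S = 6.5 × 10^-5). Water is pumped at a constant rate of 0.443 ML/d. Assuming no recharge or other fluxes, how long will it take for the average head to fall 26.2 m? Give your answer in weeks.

A = 948 acres = 3.836 × 10^6 m²
ΔV = S × A × Δh = 6.5 × 10^-5 × 3.836 × 10^6 × 26.2 = 6533 m³
Q = 0.443 ML/d = 443 m³/d
t = ΔV / Q = 6533 m³ / 443 m³/d = 14.75 d
t = 14.75 d ≈ 2.107 weeks

t ≈ 2.11 weeks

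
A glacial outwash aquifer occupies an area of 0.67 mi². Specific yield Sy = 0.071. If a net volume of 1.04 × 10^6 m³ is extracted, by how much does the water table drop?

Δh ≈ 8.44 m

A = 0.67 mi² = 1.735 × 10^6 m²
Δh = ΔV / (Sy × A) = 1.04 × 10^6 m³ / (0.071 × 1.735 × 10^6 m²) = 8.441 m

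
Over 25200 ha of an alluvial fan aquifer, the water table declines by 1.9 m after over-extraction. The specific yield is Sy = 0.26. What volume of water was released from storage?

A = 25200 ha = 2.52 × 10^8 m²
ΔV = Sy × A × Δh = 0.26 × 2.52 × 10^8 m² × 1.9 m = 1.245 × 10^8 m³

ΔV ≈ 1.24 × 10^8 m³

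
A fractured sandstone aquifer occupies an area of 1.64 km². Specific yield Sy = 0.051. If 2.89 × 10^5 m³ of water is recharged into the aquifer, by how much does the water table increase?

Δh ≈ 3.46 m

A = 1.64 km² = 1.64 × 10^6 m²
Δh = ΔV / (Sy × A) = 2.89 × 10^5 m³ / (0.051 × 1.64 × 10^6 m²) = 3.455 m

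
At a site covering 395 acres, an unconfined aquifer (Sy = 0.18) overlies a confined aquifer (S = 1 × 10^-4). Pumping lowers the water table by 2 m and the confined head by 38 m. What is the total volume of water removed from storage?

A = 395 acres = 1.599 × 10^6 m²
Unconfined: ΔV_u = Sy × A × Δh_u = 0.18 × 1.599 × 10^6 × 2 = 5.755 × 10^5 m³
Confined: ΔV_c = S × A × Δh_c = 1 × 10^-4 × 1.599 × 10^6 × 38 = 6074 m³
Total ΔV = 5.755 × 10^5 + 6074 = 5.815 × 10^5 m³

ΔV ≈ 5.82 × 10^5 m³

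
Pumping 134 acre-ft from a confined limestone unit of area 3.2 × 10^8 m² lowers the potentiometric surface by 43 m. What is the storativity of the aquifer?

ΔV = 134 acre-ft = 1.653 × 10^5 m³
S = ΔV / (A × Δh) = 1.653 × 10^5 m³ / (3.2 × 10^8 m² × 43 m) = 1.201 × 10^-5

S ≈ 1.2 × 10^-5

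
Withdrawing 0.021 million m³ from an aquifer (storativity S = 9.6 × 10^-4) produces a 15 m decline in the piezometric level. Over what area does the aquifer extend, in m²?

ΔV = 0.021 million m³ = 21000 m³
A = ΔV / (S × Δh) = 21000 / (9.6 × 10^-4 × 15) = 1.458 × 10^6 m²

A ≈ 1.46 × 10^6 m²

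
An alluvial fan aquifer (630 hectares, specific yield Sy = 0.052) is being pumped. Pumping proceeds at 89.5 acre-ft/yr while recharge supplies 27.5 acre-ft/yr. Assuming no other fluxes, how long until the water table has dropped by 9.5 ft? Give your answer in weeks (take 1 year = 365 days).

t ≈ 647 weeks

A = 630 hectares = 6.3 × 10^6 m²
Δh = 9.5 ft = 2.896 m
ΔV = Sy × A × Δh = 0.052 × 6.3 × 10^6 × 2.896 = 9.486 × 10^5 m³
Net withdrawal = 89.5 − 27.5 = 62 acre-ft/yr = 209.5 m³/d
t = ΔV / Q = 9.486 × 10^5 m³ / 209.5 m³/d = 4527 d
t = 4527 d ≈ 646.8 weeks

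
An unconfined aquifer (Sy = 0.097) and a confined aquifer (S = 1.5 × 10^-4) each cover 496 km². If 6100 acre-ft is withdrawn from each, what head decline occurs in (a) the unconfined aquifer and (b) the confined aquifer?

Δh_u ≈ 0.156 m; Δh_c ≈ 101 m

A = 496 km² = 4.96 × 10^8 m²
ΔV = 6100 acre-ft = 7.524 × 10^6 m³
Unconfined: Δh_u = ΔV/(Sy·A) = 7.524 × 10^6/(0.097 × 4.96 × 10^8) = 0.1564 m
Confined: Δh_c = ΔV/(S·A) = 7.524 × 10^6/(1.5 × 10^-4 × 4.96 × 10^8) = 101.1 m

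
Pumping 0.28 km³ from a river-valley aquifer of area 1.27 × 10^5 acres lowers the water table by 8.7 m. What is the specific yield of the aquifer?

A = 1.27 × 10^5 acres = 5.14 × 10^8 m²
ΔV = 0.28 km³ = 2.8 × 10^8 m³
Sy = ΔV / (A × Δh) = 2.8 × 10^8 m³ / (5.14 × 10^8 m² × 8.7 m) = 0.06262

Sy ≈ 0.063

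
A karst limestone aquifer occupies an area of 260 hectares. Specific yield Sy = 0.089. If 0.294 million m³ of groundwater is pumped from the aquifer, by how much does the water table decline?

Δh ≈ 1.27 m

A = 260 hectares = 2.6 × 10^6 m²
ΔV = 0.294 million m³ = 2.94 × 10^5 m³
Δh = ΔV / (Sy × A) = 2.94 × 10^5 m³ / (0.089 × 2.6 × 10^6 m²) = 1.271 m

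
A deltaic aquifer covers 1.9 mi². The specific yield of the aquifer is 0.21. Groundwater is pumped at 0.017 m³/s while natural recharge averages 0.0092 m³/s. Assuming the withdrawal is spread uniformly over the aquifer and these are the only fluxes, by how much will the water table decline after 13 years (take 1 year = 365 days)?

Δh ≈ 3.09 m

A = 1.9 mi² = 4.921 × 10^6 m²
Net abstraction = 0.017 − 0.0092 = 0.0078 m³/s
Q_net = 0.0078 m³/s = 673.9 m³/d
t = 13 years = 4745 d
ΔV = Q × t = 673.9 m³/d × 4745 d = 3.198 × 10^6 m³
Δh = ΔV / (Sy × A) = 3.198 × 10^6 / (0.21 × 4.921 × 10^6) = 3.094 m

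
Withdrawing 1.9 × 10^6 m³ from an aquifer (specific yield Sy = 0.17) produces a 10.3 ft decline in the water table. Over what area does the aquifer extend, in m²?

Δh = 10.3 ft = 3.139 m
A = ΔV / (Sy × Δh) = 1.9 × 10^6 / (0.17 × 3.139) = 3.56 × 10^6 m²

A ≈ 3.56 × 10^6 m²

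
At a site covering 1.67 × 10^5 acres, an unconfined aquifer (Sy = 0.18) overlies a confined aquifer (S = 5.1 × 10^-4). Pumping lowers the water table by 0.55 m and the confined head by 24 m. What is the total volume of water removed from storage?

A = 1.67 × 10^5 acres = 6.758 × 10^8 m²
Unconfined: ΔV_u = Sy × A × Δh_u = 0.18 × 6.758 × 10^8 × 0.55 = 6.691 × 10^7 m³
Confined: ΔV_c = S × A × Δh_c = 5.1 × 10^-4 × 6.758 × 10^8 × 24 = 8.272 × 10^6 m³
Total ΔV = 6.691 × 10^7 + 8.272 × 10^6 = 7.518 × 10^7 m³

ΔV ≈ 7.52 × 10^7 m³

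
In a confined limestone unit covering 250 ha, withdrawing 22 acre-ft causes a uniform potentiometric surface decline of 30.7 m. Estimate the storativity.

S ≈ 3.5 × 10^-4

A = 250 ha = 2.5 × 10^6 m²
ΔV = 22 acre-ft = 27140 m³
S = ΔV / (A × Δh) = 27140 m³ / (2.5 × 10^6 m² × 30.7 m) = 3.536 × 10^-4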